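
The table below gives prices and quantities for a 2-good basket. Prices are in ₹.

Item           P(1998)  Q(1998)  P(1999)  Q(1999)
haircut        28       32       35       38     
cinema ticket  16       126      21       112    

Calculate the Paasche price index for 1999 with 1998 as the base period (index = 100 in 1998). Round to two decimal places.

128.92

Paasche price index uses current-period quantities as weights.
ΣP(1999)·Q(1999) = 35×38 + 21×112 = 1330 + 2352 = 3682
ΣP(1998)·Q(1999) = 28×38 + 16×112 = 1064 + 1792 = 2856
Index = 3682 / 2856 × 100 = 128.9216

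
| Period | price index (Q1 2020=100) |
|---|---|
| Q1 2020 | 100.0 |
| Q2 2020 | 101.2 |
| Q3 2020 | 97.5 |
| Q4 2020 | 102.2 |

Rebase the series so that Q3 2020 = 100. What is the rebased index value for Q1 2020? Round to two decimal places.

Rebased(Q1 2020) = 100.0 / 97.5 × 100 = 102.5641

102.56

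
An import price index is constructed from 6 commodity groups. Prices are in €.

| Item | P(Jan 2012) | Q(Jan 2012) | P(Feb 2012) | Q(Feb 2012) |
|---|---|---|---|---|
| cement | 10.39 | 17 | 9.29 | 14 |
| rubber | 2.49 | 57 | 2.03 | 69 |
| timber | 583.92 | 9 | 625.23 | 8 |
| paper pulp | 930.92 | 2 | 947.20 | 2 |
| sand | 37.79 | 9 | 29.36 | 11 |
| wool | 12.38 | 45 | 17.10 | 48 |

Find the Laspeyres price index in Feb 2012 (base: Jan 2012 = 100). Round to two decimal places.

105.95

Laspeyres price index uses base-period quantities as weights.
ΣP(Feb 2012)·Q(Jan 2012) = 9.29×17 + 2.03×57 + 625.23×9 + 947.20×2 + 29.36×9 + 17.10×45 = 157.93 + 115.71 + 5627.07 + 1894.4 + 264.24 + 769.5 = 8828.85
ΣP(Jan 2012)·Q(Jan 2012) = 10.39×17 + 2.49×57 + 583.92×9 + 930.92×2 + 37.79×9 + 12.38×45 = 176.63 + 141.93 + 5255.28 + 1861.84 + 340.11 + 557.1 = 8332.89
Index = 8828.85 / 8332.89 × 100 = 105.9518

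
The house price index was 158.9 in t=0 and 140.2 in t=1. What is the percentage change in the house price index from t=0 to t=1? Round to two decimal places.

-11.77%

Change = (140.2 − 158.9) / 158.9 × 100
       = -18.7 / 158.9 × 100 = -11.7684%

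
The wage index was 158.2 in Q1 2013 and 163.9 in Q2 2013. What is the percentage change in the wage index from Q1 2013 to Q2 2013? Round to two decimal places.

Change = (163.9 − 158.2) / 158.2 × 100
       = 5.7 / 158.2 × 100 = 3.6030%

3.60%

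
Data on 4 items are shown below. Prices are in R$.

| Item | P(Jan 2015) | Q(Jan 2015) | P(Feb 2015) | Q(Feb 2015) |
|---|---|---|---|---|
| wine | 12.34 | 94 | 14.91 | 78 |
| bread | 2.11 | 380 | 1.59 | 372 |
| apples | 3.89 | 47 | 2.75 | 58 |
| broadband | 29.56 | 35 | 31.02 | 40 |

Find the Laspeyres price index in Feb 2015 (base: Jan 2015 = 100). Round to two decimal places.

Laspeyres price index uses base-period quantities as weights.
ΣP(Feb 2015)·Q(Jan 2015) = 14.91×94 + 1.59×380 + 2.75×47 + 31.02×35 = 1401.54 + 604.2 + 129.25 + 1085.7 = 3220.69
ΣP(Jan 2015)·Q(Jan 2015) = 12.34×94 + 2.11×380 + 3.89×47 + 29.56×35 = 1159.96 + 801.8 + 182.83 + 1034.6 = 3179.19
Index = 3220.69 / 3179.19 × 100 = 101.3054

101.31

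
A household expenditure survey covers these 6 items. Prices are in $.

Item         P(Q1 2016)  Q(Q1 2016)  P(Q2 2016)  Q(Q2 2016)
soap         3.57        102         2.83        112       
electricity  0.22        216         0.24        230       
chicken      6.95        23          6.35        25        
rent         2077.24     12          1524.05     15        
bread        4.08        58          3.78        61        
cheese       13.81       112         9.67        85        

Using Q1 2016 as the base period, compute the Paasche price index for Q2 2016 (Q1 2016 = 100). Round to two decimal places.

73.61

Paasche price index uses current-period quantities as weights.
ΣP(Q2 2016)·Q(Q2 2016) = 2.83×112 + 0.24×230 + 6.35×25 + 1524.05×15 + 3.78×61 + 9.67×85 = 316.96 + 55.2 + 158.75 + 22860.75 + 230.58 + 821.95 = 24444.19
ΣP(Q1 2016)·Q(Q2 2016) = 3.57×112 + 0.22×230 + 6.95×25 + 2077.24×15 + 4.08×61 + 13.81×85 = 399.84 + 50.6 + 173.75 + 31158.6 + 248.88 + 1173.85 = 33205.52
Index = 24444.19 / 33205.52 × 100 = 73.6148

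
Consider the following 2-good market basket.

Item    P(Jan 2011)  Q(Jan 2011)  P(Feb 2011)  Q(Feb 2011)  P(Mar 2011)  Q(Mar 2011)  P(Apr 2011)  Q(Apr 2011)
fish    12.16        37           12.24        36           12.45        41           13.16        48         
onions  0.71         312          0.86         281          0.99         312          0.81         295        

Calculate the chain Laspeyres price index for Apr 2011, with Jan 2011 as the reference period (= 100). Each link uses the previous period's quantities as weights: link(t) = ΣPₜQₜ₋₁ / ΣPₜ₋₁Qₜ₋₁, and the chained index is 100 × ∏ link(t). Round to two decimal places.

Link Jan 2011→Feb 2011:
ΣP(Feb 2011)Q(Jan 2011) = 12.24×37 + 0.86×312 = 452.88 + 268.32 = 721.2
ΣP(Jan 2011)Q(Jan 2011) = 12.16×37 + 0.71×312 = 449.92 + 221.52 = 671.44
link = 721.2/671.44 = 1.074109
Link Feb 2011→Mar 2011:
ΣP(Mar 2011)Q(Feb 2011) = 12.45×36 + 0.99×281 = 448.2 + 278.19 = 726.39
ΣP(Feb 2011)Q(Feb 2011) = 12.24×36 + 0.86×281 = 440.64 + 241.66 = 682.3
link = 726.39/682.3 = 1.064620
Link Mar 2011→Apr 2011:
ΣP(Apr 2011)Q(Mar 2011) = 13.16×41 + 0.81×312 = 539.56 + 252.72 = 792.28
ΣP(Mar 2011)Q(Mar 2011) = 12.45×41 + 0.99×312 = 510.45 + 308.88 = 819.33
link = 792.28/819.33 = 0.966985
Chained index = 100 × 1.074109 × 1.064620 × 0.966985 = 110.5765

110.58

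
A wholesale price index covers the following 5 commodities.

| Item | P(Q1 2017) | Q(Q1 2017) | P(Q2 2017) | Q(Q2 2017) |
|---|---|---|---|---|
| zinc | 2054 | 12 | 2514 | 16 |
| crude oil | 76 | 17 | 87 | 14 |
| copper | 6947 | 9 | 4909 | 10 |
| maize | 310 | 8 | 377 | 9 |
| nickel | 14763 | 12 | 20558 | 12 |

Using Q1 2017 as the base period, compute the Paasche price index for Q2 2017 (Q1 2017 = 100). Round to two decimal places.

Paasche price index uses current-period quantities as weights.
ΣP(Q2 2017)·Q(Q2 2017) = 2514×16 + 87×14 + 4909×10 + 377×9 + 20558×12 = 40224 + 1218 + 49090 + 3393 + 246696 = 340621
ΣP(Q1 2017)·Q(Q2 2017) = 2054×16 + 76×14 + 6947×10 + 310×9 + 14763×12 = 32864 + 1064 + 69470 + 2790 + 177156 = 283344
Index = 340621 / 283344 × 100 = 120.2147

120.21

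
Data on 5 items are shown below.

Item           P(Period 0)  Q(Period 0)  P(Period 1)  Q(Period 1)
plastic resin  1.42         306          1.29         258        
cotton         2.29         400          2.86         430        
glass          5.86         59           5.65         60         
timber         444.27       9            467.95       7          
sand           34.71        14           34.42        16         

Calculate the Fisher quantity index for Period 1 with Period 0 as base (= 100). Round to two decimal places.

87.05

Laspeyres component (base-period weights):
ΣP(Period 0)Q(Period 1) = 1.42×258 + 2.29×430 + 5.86×60 + 444.27×7 + 34.71×16 = 366.36 + 984.7 + 351.6 + 3109.89 + 555.36 = 5367.91
ΣP(Period 0)Q(Period 0) = 1.42×306 + 2.29×400 + 5.86×59 + 444.27×9 + 34.71×14 = 434.52 + 916 + 345.74 + 3998.43 + 485.94 = 6180.63
L = 5367.91 / 6180.63 × 100 = 86.8505
Paasche component (current-period weights):
ΣP(Period 1)Q(Period 1) = 1.29×258 + 2.86×430 + 5.65×60 + 467.95×7 + 34.42×16 = 332.82 + 1229.8 + 339 + 3275.65 + 550.72 = 5727.99
ΣP(Period 1)Q(Period 0) = 1.29×306 + 2.86×400 + 5.65×59 + 467.95×9 + 34.42×14 = 394.74 + 1144 + 333.35 + 4211.55 + 481.88 = 6565.52
P = 5727.99 / 6565.52 × 100 = 87.2435
Fisher = √(L × P) = √(86.8505 × 87.2435) = 87.0468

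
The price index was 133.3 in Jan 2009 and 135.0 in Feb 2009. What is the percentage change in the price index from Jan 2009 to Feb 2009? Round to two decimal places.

1.28%

Change = (135.0 − 133.3) / 133.3 × 100
       = 1.7 / 133.3 × 100 = 1.2753%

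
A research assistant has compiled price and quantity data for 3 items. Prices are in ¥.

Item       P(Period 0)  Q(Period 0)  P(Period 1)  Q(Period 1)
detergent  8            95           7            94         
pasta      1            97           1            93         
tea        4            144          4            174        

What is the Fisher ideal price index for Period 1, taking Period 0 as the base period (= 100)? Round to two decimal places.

93.63

Laspeyres component (base-period weights):
ΣP(Period 1)Q(Period 0) = 7×95 + 1×97 + 4×144 = 665 + 97 + 576 = 1338
ΣP(Period 0)Q(Period 0) = 8×95 + 1×97 + 4×144 = 760 + 97 + 576 = 1433
L = 1338 / 1433 × 100 = 93.3706
Paasche component (current-period weights):
ΣP(Period 1)Q(Period 1) = 7×94 + 1×93 + 4×174 = 658 + 93 + 696 = 1447
ΣP(Period 0)Q(Period 1) = 8×94 + 1×93 + 4×174 = 752 + 93 + 696 = 1541
P = 1447 / 1541 × 100 = 93.9001
Fisher = √(L × P) = √(93.3706 × 93.9001) = 93.6349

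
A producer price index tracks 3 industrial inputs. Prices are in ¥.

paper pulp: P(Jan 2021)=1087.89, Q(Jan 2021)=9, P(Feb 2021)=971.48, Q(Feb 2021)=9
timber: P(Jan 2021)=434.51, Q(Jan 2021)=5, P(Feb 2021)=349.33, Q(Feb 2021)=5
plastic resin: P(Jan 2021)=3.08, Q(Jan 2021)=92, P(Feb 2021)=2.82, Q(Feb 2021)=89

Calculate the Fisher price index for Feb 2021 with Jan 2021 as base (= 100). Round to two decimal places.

Laspeyres component (base-period weights):
ΣP(Feb 2021)Q(Jan 2021) = 971.48×9 + 349.33×5 + 2.82×92 = 8743.32 + 1746.65 + 259.44 = 10749.41
ΣP(Jan 2021)Q(Jan 2021) = 1087.89×9 + 434.51×5 + 3.08×92 = 9791.01 + 2172.55 + 283.36 = 12246.92
L = 10749.41 / 12246.92 × 100 = 87.7724
Paasche component (current-period weights):
ΣP(Feb 2021)Q(Feb 2021) = 971.48×9 + 349.33×5 + 2.82×89 = 8743.32 + 1746.65 + 250.98 = 10740.95
ΣP(Jan 2021)Q(Feb 2021) = 1087.89×9 + 434.51×5 + 3.08×89 = 9791.01 + 2172.55 + 274.12 = 12237.68
P = 10740.95 / 12237.68 × 100 = 87.7695
Fisher = √(L × P) = √(87.7724 × 87.7695) = 87.7709

87.77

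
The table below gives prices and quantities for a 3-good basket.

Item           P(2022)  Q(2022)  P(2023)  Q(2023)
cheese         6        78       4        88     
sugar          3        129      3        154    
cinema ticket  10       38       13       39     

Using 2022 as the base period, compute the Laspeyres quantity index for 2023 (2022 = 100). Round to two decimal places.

Laspeyres quantity index uses base-period prices as weights.
ΣP(2022)·Q(2023) = 6×88 + 3×154 + 10×39 = 528 + 462 + 390 = 1380
ΣP(2022)·Q(2022) = 6×78 + 3×129 + 10×38 = 468 + 387 + 380 = 1235
Index = 1380 / 1235 × 100 = 111.7409

111.74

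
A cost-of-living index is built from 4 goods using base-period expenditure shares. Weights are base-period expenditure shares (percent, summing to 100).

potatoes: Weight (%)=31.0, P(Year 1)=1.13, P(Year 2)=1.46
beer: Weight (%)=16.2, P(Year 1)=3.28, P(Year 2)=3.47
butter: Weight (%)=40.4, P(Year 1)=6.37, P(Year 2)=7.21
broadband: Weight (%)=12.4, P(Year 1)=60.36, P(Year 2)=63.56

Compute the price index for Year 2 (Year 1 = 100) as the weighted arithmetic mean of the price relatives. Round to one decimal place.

116.0

potatoes: 31.0 × (1.46/1.13) = 31.0 × 1.292035 = 40.0531
beer: 16.2 × (3.47/3.28) = 16.2 × 1.057927 = 17.1384
butter: 40.4 × (7.21/6.37) = 40.4 × 1.131868 = 45.7275
broadband: 12.4 × (63.56/60.36) = 12.4 × 1.053015 = 13.0574
Index = Σ wᵢ·(p₁ᵢ/p₀ᵢ) = 40.0531 + 17.1384 + 45.7275 + 13.0574 = 115.9764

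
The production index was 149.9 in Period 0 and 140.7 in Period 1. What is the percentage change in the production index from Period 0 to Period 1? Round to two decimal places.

-6.14%

Change = (140.7 − 149.9) / 149.9 × 100
       = -9.2 / 149.9 × 100 = -6.1374%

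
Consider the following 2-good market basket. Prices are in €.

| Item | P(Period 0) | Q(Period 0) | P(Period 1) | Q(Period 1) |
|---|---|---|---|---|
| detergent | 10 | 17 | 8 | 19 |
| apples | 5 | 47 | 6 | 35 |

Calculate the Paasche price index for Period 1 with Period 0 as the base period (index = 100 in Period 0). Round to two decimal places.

99.18

Paasche price index uses current-period quantities as weights.
ΣP(Period 1)·Q(Period 1) = 8×19 + 6×35 = 152 + 210 = 362
ΣP(Period 0)·Q(Period 1) = 10×19 + 5×35 = 190 + 175 = 365
Index = 362 / 365 × 100 = 99.1781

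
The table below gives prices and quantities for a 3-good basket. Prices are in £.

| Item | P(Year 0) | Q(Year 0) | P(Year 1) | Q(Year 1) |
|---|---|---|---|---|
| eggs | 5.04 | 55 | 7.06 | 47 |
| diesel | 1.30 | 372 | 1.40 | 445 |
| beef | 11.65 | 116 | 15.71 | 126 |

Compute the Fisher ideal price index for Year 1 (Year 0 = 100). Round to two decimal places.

Laspeyres component (base-period weights):
ΣP(Year 1)Q(Year 0) = 7.06×55 + 1.40×372 + 15.71×116 = 388.3 + 520.8 + 1822.36 = 2731.46
ΣP(Year 0)Q(Year 0) = 5.04×55 + 1.30×372 + 11.65×116 = 277.2 + 483.6 + 1351.4 = 2112.2
L = 2731.46 / 2112.2 × 100 = 129.3182
Paasche component (current-period weights):
ΣP(Year 1)Q(Year 1) = 7.06×47 + 1.40×445 + 15.71×126 = 331.82 + 623 + 1979.46 = 2934.28
ΣP(Year 0)Q(Year 1) = 5.04×47 + 1.30×445 + 11.65×126 = 236.88 + 578.5 + 1467.9 = 2283.28
P = 2934.28 / 2283.28 × 100 = 128.5116
Fisher = √(L × P) = √(129.3182 × 128.5116) = 128.9143

128.91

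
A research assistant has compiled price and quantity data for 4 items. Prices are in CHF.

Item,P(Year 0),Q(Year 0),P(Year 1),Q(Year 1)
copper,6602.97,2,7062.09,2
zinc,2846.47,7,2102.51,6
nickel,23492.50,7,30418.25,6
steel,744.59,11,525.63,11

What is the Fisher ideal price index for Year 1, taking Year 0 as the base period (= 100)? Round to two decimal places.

Laspeyres component (base-period weights):
ΣP(Year 1)Q(Year 0) = 7062.09×2 + 2102.51×7 + 30418.25×7 + 525.63×11 = 14124.18 + 14717.57 + 212927.75 + 5781.93 = 247551.43
ΣP(Year 0)Q(Year 0) = 6602.97×2 + 2846.47×7 + 23492.50×7 + 744.59×11 = 13205.94 + 19925.29 + 164447.5 + 8190.49 = 205769.22
L = 247551.43 / 205769.22 × 100 = 120.3054
Paasche component (current-period weights):
ΣP(Year 1)Q(Year 1) = 7062.09×2 + 2102.51×6 + 30418.25×6 + 525.63×11 = 14124.18 + 12615.06 + 182509.5 + 5781.93 = 215030.67
ΣP(Year 0)Q(Year 1) = 6602.97×2 + 2846.47×6 + 23492.50×6 + 744.59×11 = 13205.94 + 17078.82 + 140955 + 8190.49 = 179430.25
P = 215030.67 / 179430.25 × 100 = 119.8408
Fisher = √(L × P) = √(120.3054 × 119.8408) = 120.0729

120.07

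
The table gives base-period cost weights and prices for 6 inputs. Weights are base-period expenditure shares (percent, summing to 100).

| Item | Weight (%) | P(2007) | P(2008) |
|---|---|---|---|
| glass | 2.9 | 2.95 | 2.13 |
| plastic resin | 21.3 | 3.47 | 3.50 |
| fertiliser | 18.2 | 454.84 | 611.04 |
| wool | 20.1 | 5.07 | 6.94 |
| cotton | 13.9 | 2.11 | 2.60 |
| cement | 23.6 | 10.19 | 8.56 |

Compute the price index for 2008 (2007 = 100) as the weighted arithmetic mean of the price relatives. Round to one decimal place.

112.5

glass: 2.9 × (2.13/2.95) = 2.9 × 0.722034 = 2.0939
plastic resin: 21.3 × (3.50/3.47) = 21.3 × 1.008646 = 21.4841
fertiliser: 18.2 × (611.04/454.84) = 18.2 × 1.343417 = 24.4502
wool: 20.1 × (6.94/5.07) = 20.1 × 1.368836 = 27.5136
cotton: 13.9 × (2.60/2.11) = 13.9 × 1.232227 = 17.1280
cement: 23.6 × (8.56/10.19) = 23.6 × 0.840039 = 19.8249
Index = Σ wᵢ·(p₁ᵢ/p₀ᵢ) = 2.0939 + 21.4841 + 24.4502 + 27.5136 + 17.1280 + 19.8249 = 112.4947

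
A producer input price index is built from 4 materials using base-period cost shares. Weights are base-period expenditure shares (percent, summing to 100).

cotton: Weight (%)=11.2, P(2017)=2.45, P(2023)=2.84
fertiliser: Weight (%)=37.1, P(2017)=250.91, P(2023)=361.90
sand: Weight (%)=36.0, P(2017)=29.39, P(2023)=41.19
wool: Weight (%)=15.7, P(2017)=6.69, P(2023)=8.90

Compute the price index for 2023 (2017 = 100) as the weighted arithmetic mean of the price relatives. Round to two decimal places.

137.83

cotton: 11.2 × (2.84/2.45) = 11.2 × 1.159184 = 12.9829
fertiliser: 37.1 × (361.90/250.91) = 37.1 × 1.442350 = 53.5112
sand: 36.0 × (41.19/29.39) = 36.0 × 1.401497 = 50.4539
wool: 15.7 × (8.90/6.69) = 15.7 × 1.330344 = 20.8864
Index = Σ wᵢ·(p₁ᵢ/p₀ᵢ) = 12.9829 + 53.5112 + 50.4539 + 20.8864 = 137.8343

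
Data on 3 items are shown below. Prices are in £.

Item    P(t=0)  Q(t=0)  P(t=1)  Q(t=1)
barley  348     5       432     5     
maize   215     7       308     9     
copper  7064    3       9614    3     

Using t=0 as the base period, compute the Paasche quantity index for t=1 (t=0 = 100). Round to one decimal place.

101.9

Paasche quantity index uses current-period prices as weights.
ΣP(t=1)·Q(t=1) = 432×5 + 308×9 + 9614×3 = 2160 + 2772 + 28842 = 33774
ΣP(t=1)·Q(t=0) = 432×5 + 308×7 + 9614×3 = 2160 + 2156 + 28842 = 33158
Index = 33774 / 33158 × 100 = 101.8578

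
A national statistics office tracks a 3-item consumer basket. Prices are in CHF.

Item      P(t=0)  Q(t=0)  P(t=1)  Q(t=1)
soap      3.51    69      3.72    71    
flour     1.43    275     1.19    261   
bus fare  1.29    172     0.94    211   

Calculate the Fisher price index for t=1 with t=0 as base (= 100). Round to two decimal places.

Laspeyres component (base-period weights):
ΣP(t=1)Q(t=0) = 3.72×69 + 1.19×275 + 0.94×172 = 256.68 + 327.25 + 161.68 = 745.61
ΣP(t=0)Q(t=0) = 3.51×69 + 1.43×275 + 1.29×172 = 242.19 + 393.25 + 221.88 = 857.32
L = 745.61 / 857.32 × 100 = 86.9699
Paasche component (current-period weights):
ΣP(t=1)Q(t=1) = 3.72×71 + 1.19×261 + 0.94×211 = 264.12 + 310.59 + 198.34 = 773.05
ΣP(t=0)Q(t=1) = 3.51×71 + 1.43×261 + 1.29×211 = 249.21 + 373.23 + 272.19 = 894.63
P = 773.05 / 894.63 × 100 = 86.4100
Fisher = √(L × P) = √(86.9699 × 86.4100) = 86.6895

86.69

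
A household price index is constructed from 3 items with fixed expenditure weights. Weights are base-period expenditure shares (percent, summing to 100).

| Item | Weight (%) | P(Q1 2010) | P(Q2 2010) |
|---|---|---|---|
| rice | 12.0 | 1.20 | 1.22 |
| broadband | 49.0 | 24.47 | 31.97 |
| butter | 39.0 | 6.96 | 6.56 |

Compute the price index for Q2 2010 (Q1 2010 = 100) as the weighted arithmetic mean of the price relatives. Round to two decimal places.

rice: 12.0 × (1.22/1.20) = 12.0 × 1.016667 = 12.2000
broadband: 49.0 × (31.97/24.47) = 49.0 × 1.306498 = 64.0184
butter: 39.0 × (6.56/6.96) = 39.0 × 0.942529 = 36.7586
Index = Σ wᵢ·(p₁ᵢ/p₀ᵢ) = 12.2000 + 64.0184 + 36.7586 = 112.9770

112.98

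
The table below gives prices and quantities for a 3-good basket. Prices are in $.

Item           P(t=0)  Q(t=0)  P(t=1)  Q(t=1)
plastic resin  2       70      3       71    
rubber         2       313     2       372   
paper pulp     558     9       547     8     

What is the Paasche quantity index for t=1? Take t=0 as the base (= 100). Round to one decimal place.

92.6

Paasche quantity index uses current-period prices as weights.
ΣP(t=1)·Q(t=1) = 3×71 + 2×372 + 547×8 = 213 + 744 + 4376 = 5333
ΣP(t=1)·Q(t=0) = 3×70 + 2×313 + 547×9 = 210 + 626 + 4923 = 5759
Index = 5333 / 5759 × 100 = 92.6029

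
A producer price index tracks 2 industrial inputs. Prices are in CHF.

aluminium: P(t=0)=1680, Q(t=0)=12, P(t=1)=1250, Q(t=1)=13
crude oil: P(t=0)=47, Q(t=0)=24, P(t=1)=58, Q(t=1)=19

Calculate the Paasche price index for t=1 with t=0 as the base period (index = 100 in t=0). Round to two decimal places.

Paasche price index uses current-period quantities as weights.
ΣP(t=1)·Q(t=1) = 1250×13 + 58×19 = 16250 + 1102 = 17352
ΣP(t=0)·Q(t=1) = 1680×13 + 47×19 = 21840 + 893 = 22733
Index = 17352 / 22733 × 100 = 76.3296

76.33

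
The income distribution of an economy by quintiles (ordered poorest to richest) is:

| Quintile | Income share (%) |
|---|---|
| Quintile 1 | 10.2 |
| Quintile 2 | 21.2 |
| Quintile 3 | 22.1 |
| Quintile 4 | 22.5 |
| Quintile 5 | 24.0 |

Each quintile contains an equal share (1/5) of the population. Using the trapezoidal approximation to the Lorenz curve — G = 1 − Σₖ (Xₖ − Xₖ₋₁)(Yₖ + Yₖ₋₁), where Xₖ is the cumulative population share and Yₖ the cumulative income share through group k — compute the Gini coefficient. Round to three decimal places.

Cumulative income shares Yₖ: 0.1020, 0.3140, 0.5350, 0.7600, 1.0000
Σ (Xₖ−Xₖ₋₁)(Yₖ+Yₖ₋₁) = (1/5)(0.1020+0.0000) + (1/5)(0.3140+0.1020) + (1/5)(0.5350+0.3140) + (1/5)(0.7600+0.5350) + (1/5)(1.0000+0.7600)
  = 0.0204 + 0.0832 + 0.1698 + 0.2590 + 0.3520 = 0.8844
G = 1 − 0.8844 = 0.1156

0.116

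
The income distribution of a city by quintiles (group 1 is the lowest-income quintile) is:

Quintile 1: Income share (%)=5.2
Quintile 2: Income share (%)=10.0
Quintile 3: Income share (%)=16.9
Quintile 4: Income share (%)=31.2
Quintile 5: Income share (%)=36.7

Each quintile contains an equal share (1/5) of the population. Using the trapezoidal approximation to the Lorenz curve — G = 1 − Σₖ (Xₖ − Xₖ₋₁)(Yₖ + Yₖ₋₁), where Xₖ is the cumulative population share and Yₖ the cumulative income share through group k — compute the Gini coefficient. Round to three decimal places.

0.337

Cumulative income shares Yₖ: 0.0520, 0.1520, 0.3210, 0.6330, 1.0000
Σ (Xₖ−Xₖ₋₁)(Yₖ+Yₖ₋₁) = (1/5)(0.0520+0.0000) + (1/5)(0.1520+0.0520) + (1/5)(0.3210+0.1520) + (1/5)(0.6330+0.3210) + (1/5)(1.0000+0.6330)
  = 0.0104 + 0.0408 + 0.0946 + 0.1908 + 0.3266 = 0.6632
G = 1 − 0.6632 = 0.3368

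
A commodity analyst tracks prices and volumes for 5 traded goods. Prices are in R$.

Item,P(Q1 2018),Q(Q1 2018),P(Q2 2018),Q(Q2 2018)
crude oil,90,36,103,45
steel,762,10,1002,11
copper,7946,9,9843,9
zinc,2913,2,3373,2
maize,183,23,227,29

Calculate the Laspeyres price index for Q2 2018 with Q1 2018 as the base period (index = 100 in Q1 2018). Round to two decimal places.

123.67

Laspeyres price index uses base-period quantities as weights.
ΣP(Q2 2018)·Q(Q1 2018) = 103×36 + 1002×10 + 9843×9 + 3373×2 + 227×23 = 3708 + 10020 + 88587 + 6746 + 5221 = 114282
ΣP(Q1 2018)·Q(Q1 2018) = 90×36 + 762×10 + 7946×9 + 2913×2 + 183×23 = 3240 + 7620 + 71514 + 5826 + 4209 = 92409
Index = 114282 / 92409 × 100 = 123.6698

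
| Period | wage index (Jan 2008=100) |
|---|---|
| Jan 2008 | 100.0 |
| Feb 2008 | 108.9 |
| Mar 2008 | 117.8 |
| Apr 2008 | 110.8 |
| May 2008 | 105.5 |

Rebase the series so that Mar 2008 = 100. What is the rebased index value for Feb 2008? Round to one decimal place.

Rebased(Feb 2008) = 108.9 / 117.8 × 100 = 92.4448

92.4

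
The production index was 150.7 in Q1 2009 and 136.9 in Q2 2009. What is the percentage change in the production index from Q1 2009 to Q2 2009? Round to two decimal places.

Change = (136.9 − 150.7) / 150.7 × 100
       = -13.8 / 150.7 × 100 = -9.1573%

-9.16%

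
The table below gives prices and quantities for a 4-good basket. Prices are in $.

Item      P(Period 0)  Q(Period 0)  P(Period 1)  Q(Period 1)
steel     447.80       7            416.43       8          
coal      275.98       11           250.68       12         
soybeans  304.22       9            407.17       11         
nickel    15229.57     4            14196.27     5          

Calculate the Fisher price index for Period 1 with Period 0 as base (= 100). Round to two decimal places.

Laspeyres component (base-period weights):
ΣP(Period 1)Q(Period 0) = 416.43×7 + 250.68×11 + 407.17×9 + 14196.27×4 = 2915.01 + 2757.48 + 3664.53 + 56785.08 = 66122.1
ΣP(Period 0)Q(Period 0) = 447.80×7 + 275.98×11 + 304.22×9 + 15229.57×4 = 3134.6 + 3035.78 + 2737.98 + 60918.28 = 69826.64
L = 66122.1 / 69826.64 × 100 = 94.6947
Paasche component (current-period weights):
ΣP(Period 1)Q(Period 1) = 416.43×8 + 250.68×12 + 407.17×11 + 14196.27×5 = 3331.44 + 3008.16 + 4478.87 + 70981.35 = 81799.82
ΣP(Period 0)Q(Period 1) = 447.80×8 + 275.98×12 + 304.22×11 + 15229.57×5 = 3582.4 + 3311.76 + 3346.42 + 76147.85 = 86388.43
P = 81799.82 / 86388.43 × 100 = 94.6884
Fisher = √(L × P) = √(94.6947 × 94.6884) = 94.6915

94.69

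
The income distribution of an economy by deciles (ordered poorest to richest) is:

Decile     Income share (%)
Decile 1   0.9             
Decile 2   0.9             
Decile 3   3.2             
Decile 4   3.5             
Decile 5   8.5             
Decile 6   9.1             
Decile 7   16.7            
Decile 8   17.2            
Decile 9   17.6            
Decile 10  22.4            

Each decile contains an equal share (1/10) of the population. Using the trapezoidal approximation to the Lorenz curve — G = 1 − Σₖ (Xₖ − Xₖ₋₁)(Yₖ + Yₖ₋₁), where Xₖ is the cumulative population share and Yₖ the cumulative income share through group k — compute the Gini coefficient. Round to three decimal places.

0.421

Cumulative income shares Yₖ: 0.0090, 0.0180, 0.0500, 0.0850, 0.1700, 0.2610, 0.4280, 0.6000, 0.7760, 1.0000
Σ (Xₖ−Xₖ₋₁)(Yₖ+Yₖ₋₁) = (1/10)(0.0090+0.0000) + (1/10)(0.0180+0.0090) + (1/10)(0.0500+0.0180) + (1/10)(0.0850+0.0500) + (1/10)(0.1700+0.0850) + (1/10)(0.2610+0.1700) + (1/10)(0.4280+0.2610) + (1/10)(0.6000+0.4280) + (1/10)(0.7760+0.6000) + (1/10)(1.0000+0.7760)
  = 0.0009 + 0.0027 + 0.0068 + 0.0135 + 0.0255 + 0.0431 + 0.0689 + 0.1028 + 0.1376 + 0.1776 = 0.5794
G = 1 − 0.5794 = 0.4206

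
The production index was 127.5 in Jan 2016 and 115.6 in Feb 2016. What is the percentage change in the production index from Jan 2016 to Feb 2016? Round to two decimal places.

-9.33%

Change = (115.6 − 127.5) / 127.5 × 100
       = -11.9 / 127.5 × 100 = -9.3333%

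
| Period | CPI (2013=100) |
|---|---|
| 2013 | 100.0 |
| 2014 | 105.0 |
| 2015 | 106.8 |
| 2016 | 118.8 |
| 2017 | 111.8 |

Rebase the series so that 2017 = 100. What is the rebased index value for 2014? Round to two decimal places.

93.92

Rebased(2014) = 105.0 / 111.8 × 100 = 93.9177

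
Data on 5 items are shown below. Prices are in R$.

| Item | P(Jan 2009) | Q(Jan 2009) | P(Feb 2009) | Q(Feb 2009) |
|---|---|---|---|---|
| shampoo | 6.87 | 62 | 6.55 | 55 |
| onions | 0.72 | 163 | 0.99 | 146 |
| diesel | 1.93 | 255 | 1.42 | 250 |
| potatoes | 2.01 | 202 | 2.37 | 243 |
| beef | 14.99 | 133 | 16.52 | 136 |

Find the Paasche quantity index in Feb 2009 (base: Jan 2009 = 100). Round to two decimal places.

102.13

Paasche quantity index uses current-period prices as weights.
ΣP(Feb 2009)·Q(Feb 2009) = 6.55×55 + 0.99×146 + 1.42×250 + 2.37×243 + 16.52×136 = 360.25 + 144.54 + 355 + 575.91 + 2246.72 = 3682.42
ΣP(Feb 2009)·Q(Jan 2009) = 6.55×62 + 0.99×163 + 1.42×255 + 2.37×202 + 16.52×133 = 406.1 + 161.37 + 362.1 + 478.74 + 2197.16 = 3605.47
Index = 3682.42 / 3605.47 × 100 = 102.1343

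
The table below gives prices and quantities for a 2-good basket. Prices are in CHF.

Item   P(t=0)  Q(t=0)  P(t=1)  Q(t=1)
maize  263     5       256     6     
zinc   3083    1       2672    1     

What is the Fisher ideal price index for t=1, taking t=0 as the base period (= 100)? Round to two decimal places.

90.07

Laspeyres component (base-period weights):
ΣP(t=1)Q(t=0) = 256×5 + 2672×1 = 1280 + 2672 = 3952
ΣP(t=0)Q(t=0) = 263×5 + 3083×1 = 1315 + 3083 = 4398
L = 3952 / 4398 × 100 = 89.8590
Paasche component (current-period weights):
ΣP(t=1)Q(t=1) = 256×6 + 2672×1 = 1536 + 2672 = 4208
ΣP(t=0)Q(t=1) = 263×6 + 3083×1 = 1578 + 3083 = 4661
P = 4208 / 4661 × 100 = 90.2811
Fisher = √(L × P) = √(89.8590 × 90.2811) = 90.0698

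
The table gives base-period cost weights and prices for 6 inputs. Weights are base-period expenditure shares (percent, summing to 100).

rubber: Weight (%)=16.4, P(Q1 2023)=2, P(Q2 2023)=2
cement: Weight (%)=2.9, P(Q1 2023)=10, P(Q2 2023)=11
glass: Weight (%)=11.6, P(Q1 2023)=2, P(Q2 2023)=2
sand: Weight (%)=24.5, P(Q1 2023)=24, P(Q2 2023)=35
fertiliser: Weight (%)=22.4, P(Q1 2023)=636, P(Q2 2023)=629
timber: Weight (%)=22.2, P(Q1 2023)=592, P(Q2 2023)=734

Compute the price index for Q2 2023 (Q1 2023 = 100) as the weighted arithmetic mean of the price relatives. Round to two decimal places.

116.60

rubber: 16.4 × (2/2) = 16.4 × 1.000000 = 16.4000
cement: 2.9 × (11/10) = 2.9 × 1.100000 = 3.1900
glass: 11.6 × (2/2) = 11.6 × 1.000000 = 11.6000
sand: 24.5 × (35/24) = 24.5 × 1.458333 = 35.7292
fertiliser: 22.4 × (629/636) = 22.4 × 0.988994 = 22.1535
timber: 22.2 × (734/592) = 22.2 × 1.239865 = 27.5250
Index = Σ wᵢ·(p₁ᵢ/p₀ᵢ) = 16.4000 + 3.1900 + 11.6000 + 35.7292 + 22.1535 + 27.5250 = 116.5976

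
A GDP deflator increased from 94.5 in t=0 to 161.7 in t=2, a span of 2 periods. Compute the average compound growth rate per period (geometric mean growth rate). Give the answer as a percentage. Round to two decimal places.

Growth factor = (161.7/94.5)^(1/2) = (1.711111)^(1/2) = 1.308094
Growth rate = 1.308094 − 1 = 0.308094 = 30.8094%

30.81%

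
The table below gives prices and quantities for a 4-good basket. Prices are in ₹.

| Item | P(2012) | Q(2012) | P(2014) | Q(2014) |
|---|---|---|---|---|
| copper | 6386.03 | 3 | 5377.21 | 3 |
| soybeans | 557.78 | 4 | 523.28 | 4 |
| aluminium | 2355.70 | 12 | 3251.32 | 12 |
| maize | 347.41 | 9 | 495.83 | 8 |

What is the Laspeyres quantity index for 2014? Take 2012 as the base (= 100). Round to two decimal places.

99.34

Laspeyres quantity index uses base-period prices as weights.
ΣP(2012)·Q(2014) = 6386.03×3 + 557.78×4 + 2355.70×12 + 347.41×8 = 19158.09 + 2231.12 + 28268.4 + 2779.28 = 52436.89
ΣP(2012)·Q(2012) = 6386.03×3 + 557.78×4 + 2355.70×12 + 347.41×9 = 19158.09 + 2231.12 + 28268.4 + 3126.69 = 52784.3
Index = 52436.89 / 52784.3 × 100 = 99.3418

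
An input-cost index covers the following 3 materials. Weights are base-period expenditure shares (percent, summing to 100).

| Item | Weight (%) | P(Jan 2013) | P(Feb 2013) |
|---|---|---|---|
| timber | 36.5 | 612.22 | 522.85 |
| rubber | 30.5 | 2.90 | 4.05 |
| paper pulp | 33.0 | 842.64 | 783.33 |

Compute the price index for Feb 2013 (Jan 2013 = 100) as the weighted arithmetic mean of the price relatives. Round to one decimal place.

104.4

timber: 36.5 × (522.85/612.22) = 36.5 × 0.854023 = 31.1718
rubber: 30.5 × (4.05/2.90) = 30.5 × 1.396552 = 42.5948
paper pulp: 33.0 × (783.33/842.64) = 33.0 × 0.929614 = 30.6773
Index = Σ wᵢ·(p₁ᵢ/p₀ᵢ) = 31.1718 + 42.5948 + 30.6773 = 104.4439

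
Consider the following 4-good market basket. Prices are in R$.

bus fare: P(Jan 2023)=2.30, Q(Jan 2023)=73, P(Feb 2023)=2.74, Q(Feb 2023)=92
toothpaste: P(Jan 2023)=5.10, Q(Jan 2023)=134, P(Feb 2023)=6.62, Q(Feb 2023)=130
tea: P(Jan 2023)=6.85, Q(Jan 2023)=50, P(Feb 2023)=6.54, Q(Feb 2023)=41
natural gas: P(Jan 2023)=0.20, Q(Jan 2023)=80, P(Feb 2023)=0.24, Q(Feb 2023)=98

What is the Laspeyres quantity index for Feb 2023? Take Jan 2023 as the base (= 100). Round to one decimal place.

Laspeyres quantity index uses base-period prices as weights.
ΣP(Jan 2023)·Q(Feb 2023) = 2.30×92 + 5.10×130 + 6.85×41 + 0.20×98 = 211.6 + 663 + 280.85 + 19.6 = 1175.05
ΣP(Jan 2023)·Q(Jan 2023) = 2.30×73 + 5.10×134 + 6.85×50 + 0.20×80 = 167.9 + 683.4 + 342.5 + 16 = 1209.8
Index = 1175.05 / 1209.8 × 100 = 97.1276

97.1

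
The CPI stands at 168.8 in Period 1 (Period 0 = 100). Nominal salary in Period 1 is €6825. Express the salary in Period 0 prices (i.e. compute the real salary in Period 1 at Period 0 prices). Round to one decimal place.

Real = Nominal ÷ (Index/100) = 6825 ÷ (168.8/100)
     = 6825 ÷ 1.688 = 4043.2464

4043.2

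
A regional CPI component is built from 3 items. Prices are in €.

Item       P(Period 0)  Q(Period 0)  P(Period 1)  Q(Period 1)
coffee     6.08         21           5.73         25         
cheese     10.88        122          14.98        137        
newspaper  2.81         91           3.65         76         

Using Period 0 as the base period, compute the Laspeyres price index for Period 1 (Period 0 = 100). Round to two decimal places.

133.28

Laspeyres price index uses base-period quantities as weights.
ΣP(Period 1)·Q(Period 0) = 5.73×21 + 14.98×122 + 3.65×91 = 120.33 + 1827.56 + 332.15 = 2280.04
ΣP(Period 0)·Q(Period 0) = 6.08×21 + 10.88×122 + 2.81×91 = 127.68 + 1327.36 + 255.71 = 1710.75
Index = 2280.04 / 1710.75 × 100 = 133.2772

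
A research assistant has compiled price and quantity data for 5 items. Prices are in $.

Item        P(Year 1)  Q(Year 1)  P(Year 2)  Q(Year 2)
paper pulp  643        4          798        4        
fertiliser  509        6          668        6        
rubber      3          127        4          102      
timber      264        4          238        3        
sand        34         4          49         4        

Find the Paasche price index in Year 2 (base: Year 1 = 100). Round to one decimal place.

Paasche price index uses current-period quantities as weights.
ΣP(Year 2)·Q(Year 2) = 798×4 + 668×6 + 4×102 + 238×3 + 49×4 = 3192 + 4008 + 408 + 714 + 196 = 8518
ΣP(Year 1)·Q(Year 2) = 643×4 + 509×6 + 3×102 + 264×3 + 34×4 = 2572 + 3054 + 306 + 792 + 136 = 6860
Index = 8518 / 6860 × 100 = 124.1691

124.2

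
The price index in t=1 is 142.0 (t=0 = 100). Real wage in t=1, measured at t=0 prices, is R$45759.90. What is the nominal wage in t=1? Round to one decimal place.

64979.1

Nominal = Real × (Index/100) = 45759.90 × (142.0/100)
        = 45759.90 × 1.420 = 64979.0580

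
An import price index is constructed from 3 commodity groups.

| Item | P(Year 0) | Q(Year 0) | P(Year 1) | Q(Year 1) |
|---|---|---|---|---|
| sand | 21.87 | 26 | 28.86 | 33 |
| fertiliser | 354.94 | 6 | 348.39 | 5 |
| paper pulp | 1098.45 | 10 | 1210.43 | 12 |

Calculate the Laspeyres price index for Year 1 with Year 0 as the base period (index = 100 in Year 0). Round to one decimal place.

Laspeyres price index uses base-period quantities as weights.
ΣP(Year 1)·Q(Year 0) = 28.86×26 + 348.39×6 + 1210.43×10 = 750.36 + 2090.34 + 12104.3 = 14945
ΣP(Year 0)·Q(Year 0) = 21.87×26 + 354.94×6 + 1098.45×10 = 568.62 + 2129.64 + 10984.5 = 13682.76
Index = 14945 / 13682.76 × 100 = 109.2250

109.2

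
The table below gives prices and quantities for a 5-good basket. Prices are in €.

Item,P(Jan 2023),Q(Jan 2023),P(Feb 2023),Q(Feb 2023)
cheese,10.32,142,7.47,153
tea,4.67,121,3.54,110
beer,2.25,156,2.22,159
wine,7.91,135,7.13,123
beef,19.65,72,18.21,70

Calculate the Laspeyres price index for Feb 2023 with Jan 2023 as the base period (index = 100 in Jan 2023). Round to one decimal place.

84.5

Laspeyres price index uses base-period quantities as weights.
ΣP(Feb 2023)·Q(Jan 2023) = 7.47×142 + 3.54×121 + 2.22×156 + 7.13×135 + 18.21×72 = 1060.74 + 428.34 + 346.32 + 962.55 + 1311.12 = 4109.07
ΣP(Jan 2023)·Q(Jan 2023) = 10.32×142 + 4.67×121 + 2.25×156 + 7.91×135 + 19.65×72 = 1465.44 + 565.07 + 351 + 1067.85 + 1414.8 = 4864.16
Index = 4109.07 / 4864.16 × 100 = 84.4765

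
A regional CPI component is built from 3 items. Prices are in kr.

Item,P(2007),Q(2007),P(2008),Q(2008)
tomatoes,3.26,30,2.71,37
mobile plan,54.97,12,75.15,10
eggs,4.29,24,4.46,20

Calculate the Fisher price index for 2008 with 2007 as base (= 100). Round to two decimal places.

125.57

Laspeyres component (base-period weights):
ΣP(2008)Q(2007) = 2.71×30 + 75.15×12 + 4.46×24 = 81.3 + 901.8 + 107.04 = 1090.14
ΣP(2007)Q(2007) = 3.26×30 + 54.97×12 + 4.29×24 = 97.8 + 659.64 + 102.96 = 860.4
L = 1090.14 / 860.4 × 100 = 126.7015
Paasche component (current-period weights):
ΣP(2008)Q(2008) = 2.71×37 + 75.15×10 + 4.46×20 = 100.27 + 751.5 + 89.2 = 940.97
ΣP(2007)Q(2008) = 3.26×37 + 54.97×10 + 4.29×20 = 120.62 + 549.7 + 85.8 = 756.12
P = 940.97 / 756.12 × 100 = 124.4472
Fisher = √(L × P) = √(126.7015 × 124.4472) = 125.5693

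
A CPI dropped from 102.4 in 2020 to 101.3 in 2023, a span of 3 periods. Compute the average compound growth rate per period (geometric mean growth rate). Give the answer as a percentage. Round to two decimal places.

Growth factor = (101.3/102.4)^(1/3) = (0.989258)^(1/3) = 0.996406
Growth rate = 0.996406 − 1 = -0.003594 = -0.3594%

-0.36%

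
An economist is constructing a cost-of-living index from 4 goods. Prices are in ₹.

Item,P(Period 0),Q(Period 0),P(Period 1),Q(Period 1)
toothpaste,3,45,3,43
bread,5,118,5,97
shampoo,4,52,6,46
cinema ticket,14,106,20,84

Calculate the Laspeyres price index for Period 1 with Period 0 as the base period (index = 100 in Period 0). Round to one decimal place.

130.6

Laspeyres price index uses base-period quantities as weights.
ΣP(Period 1)·Q(Period 0) = 3×45 + 5×118 + 6×52 + 20×106 = 135 + 590 + 312 + 2120 = 3157
ΣP(Period 0)·Q(Period 0) = 3×45 + 5×118 + 4×52 + 14×106 = 135 + 590 + 208 + 1484 = 2417
Index = 3157 / 2417 × 100 = 130.6165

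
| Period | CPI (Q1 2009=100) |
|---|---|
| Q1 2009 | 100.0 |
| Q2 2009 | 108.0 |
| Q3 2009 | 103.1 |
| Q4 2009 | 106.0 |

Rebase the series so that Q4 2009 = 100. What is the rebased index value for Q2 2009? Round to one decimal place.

101.9

Rebased(Q2 2009) = 108.0 / 106.0 × 100 = 101.8868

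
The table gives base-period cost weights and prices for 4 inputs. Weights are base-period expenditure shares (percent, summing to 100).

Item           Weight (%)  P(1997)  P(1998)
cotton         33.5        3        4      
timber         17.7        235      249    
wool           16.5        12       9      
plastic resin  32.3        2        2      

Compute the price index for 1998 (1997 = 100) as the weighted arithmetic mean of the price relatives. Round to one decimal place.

cotton: 33.5 × (4/3) = 33.5 × 1.333333 = 44.6667
timber: 17.7 × (249/235) = 17.7 × 1.059574 = 18.7545
wool: 16.5 × (9/12) = 16.5 × 0.750000 = 12.3750
plastic resin: 32.3 × (2/2) = 32.3 × 1.000000 = 32.3000
Index = Σ wᵢ·(p₁ᵢ/p₀ᵢ) = 44.6667 + 18.7545 + 12.3750 + 32.3000 = 108.0961

108.1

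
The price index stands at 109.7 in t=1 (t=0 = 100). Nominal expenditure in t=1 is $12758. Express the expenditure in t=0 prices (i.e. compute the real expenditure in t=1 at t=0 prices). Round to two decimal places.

Real = Nominal ÷ (Index/100) = 12758 ÷ (109.7/100)
     = 12758 ÷ 1.097 = 11629.8997

11629.90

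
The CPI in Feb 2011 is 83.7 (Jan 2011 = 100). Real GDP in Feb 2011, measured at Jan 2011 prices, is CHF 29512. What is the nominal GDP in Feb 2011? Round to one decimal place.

24701.5

Nominal = Real × (Index/100) = 29512 × (83.7/100)
        = 29512 × 0.837 = 24701.5440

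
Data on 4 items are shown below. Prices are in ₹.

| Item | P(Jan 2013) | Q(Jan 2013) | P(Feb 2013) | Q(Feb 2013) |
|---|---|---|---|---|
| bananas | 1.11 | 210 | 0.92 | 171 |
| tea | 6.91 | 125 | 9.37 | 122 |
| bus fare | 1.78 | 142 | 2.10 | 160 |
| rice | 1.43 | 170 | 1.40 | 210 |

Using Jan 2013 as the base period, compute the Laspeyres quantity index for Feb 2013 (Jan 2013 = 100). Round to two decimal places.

Laspeyres quantity index uses base-period prices as weights.
ΣP(Jan 2013)·Q(Feb 2013) = 1.11×171 + 6.91×122 + 1.78×160 + 1.43×210 = 189.81 + 843.02 + 284.8 + 300.3 = 1617.93
ΣP(Jan 2013)·Q(Jan 2013) = 1.11×210 + 6.91×125 + 1.78×142 + 1.43×170 = 233.1 + 863.75 + 252.76 + 243.1 = 1592.71
Index = 1617.93 / 1592.71 × 100 = 101.5835

101.58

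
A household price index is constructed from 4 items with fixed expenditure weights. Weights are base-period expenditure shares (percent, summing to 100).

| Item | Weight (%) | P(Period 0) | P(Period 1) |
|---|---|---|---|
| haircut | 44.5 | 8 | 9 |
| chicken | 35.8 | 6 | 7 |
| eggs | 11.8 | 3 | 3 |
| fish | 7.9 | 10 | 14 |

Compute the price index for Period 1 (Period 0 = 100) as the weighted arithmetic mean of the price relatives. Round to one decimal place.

haircut: 44.5 × (9/8) = 44.5 × 1.125000 = 50.0625
chicken: 35.8 × (7/6) = 35.8 × 1.166667 = 41.7667
eggs: 11.8 × (3/3) = 11.8 × 1.000000 = 11.8000
fish: 7.9 × (14/10) = 7.9 × 1.400000 = 11.0600
Index = Σ wᵢ·(p₁ᵢ/p₀ᵢ) = 50.0625 + 41.7667 + 11.8000 + 11.0600 = 114.6892

114.7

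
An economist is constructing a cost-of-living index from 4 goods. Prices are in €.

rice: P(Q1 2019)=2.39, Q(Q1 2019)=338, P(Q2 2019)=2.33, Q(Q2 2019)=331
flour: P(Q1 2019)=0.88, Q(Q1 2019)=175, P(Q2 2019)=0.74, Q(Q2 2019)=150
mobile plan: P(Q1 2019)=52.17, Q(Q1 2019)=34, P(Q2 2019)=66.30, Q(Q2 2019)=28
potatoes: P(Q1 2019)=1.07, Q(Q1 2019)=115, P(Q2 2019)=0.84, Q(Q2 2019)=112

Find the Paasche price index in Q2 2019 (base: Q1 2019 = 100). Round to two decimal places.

Paasche price index uses current-period quantities as weights.
ΣP(Q2 2019)·Q(Q2 2019) = 2.33×331 + 0.74×150 + 66.30×28 + 0.84×112 = 771.23 + 111 + 1856.4 + 94.08 = 2832.71
ΣP(Q1 2019)·Q(Q2 2019) = 2.39×331 + 0.88×150 + 52.17×28 + 1.07×112 = 791.09 + 132 + 1460.76 + 119.84 = 2503.69
Index = 2832.71 / 2503.69 × 100 = 113.1414

113.14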